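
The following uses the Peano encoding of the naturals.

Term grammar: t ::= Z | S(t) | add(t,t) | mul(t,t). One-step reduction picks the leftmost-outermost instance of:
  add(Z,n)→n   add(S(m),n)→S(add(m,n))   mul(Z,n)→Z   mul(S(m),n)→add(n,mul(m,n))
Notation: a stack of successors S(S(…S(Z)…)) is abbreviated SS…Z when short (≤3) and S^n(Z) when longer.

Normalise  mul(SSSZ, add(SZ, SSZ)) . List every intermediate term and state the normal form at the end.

  start: mul(SSSZ, add(SZ, SSZ))
  →1  add(add(SZ, SSZ), mul(SSZ, add(SZ, SSZ)))
  →2  add(S(add(Z, SSZ)), mul(SSZ, add(SZ, SSZ)))
  →3  S(add(add(Z, SSZ), mul(SSZ, add(SZ, SSZ))))
  →4  S(add(SSZ, mul(SSZ, add(SZ, SSZ))))
  →5  S(S(add(SZ, mul(SSZ, add(SZ, SSZ)))))
  →6  S(S(S(add(Z, mul(SSZ, add(SZ, SSZ))))))
  →7  S(S(S(mul(SSZ, add(SZ, SSZ)))))
  →8  S(S(S(add(add(SZ, SSZ), mul(SZ, add(SZ, SSZ))))))
  →9  S(S(S(add(S(add(Z, SSZ)), mul(SZ, add(SZ, SSZ))))))
  →10  S(S(S(S(add(add(Z, SSZ), mul(SZ, add(SZ, SSZ)))))))
  →11  S(S(S(S(add(SSZ, mul(SZ, add(SZ, SSZ)))))))
  →12  S(S(S(S(S(add(SZ, mul(SZ, add(SZ, SSZ))))))))
  →13  S(S(S(S(S(S(add(Z, mul(SZ, add(SZ, SSZ)))))))))
  →14  S(S(S(S(S(S(mul(SZ, add(SZ, SSZ))))))))
  →15  S(S(S(S(S(S(add(add(SZ, SSZ), mul(Z, add(SZ, SSZ)))))))))
  →16  S(S(S(S(S(S(add(S(add(Z, SSZ)), mul(Z, add(SZ, SSZ)))))))))
  →17  S(S(S(S(S(S(S(add(add(Z, SSZ), mul(Z, add(SZ, SSZ))))))))))
  →18  S(S(S(S(S(S(S(add(SSZ, mul(Z, add(SZ, SSZ))))))))))
  →19  S(S(S(S(S(S(S(S(add(SZ, mul(Z, add(SZ, SSZ)))))))))))
  →20  S(S(S(S(S(S(S(S(S(add(Z, mul(Z, add(SZ, SSZ))))))))))))
  →21  S(S(S(S(S(S(S(S(S(mul(Z, add(SZ, SSZ)))))))))))
  →22  S^9(Z)

Answer: normal form = S^9(Z)  (in 22 steps)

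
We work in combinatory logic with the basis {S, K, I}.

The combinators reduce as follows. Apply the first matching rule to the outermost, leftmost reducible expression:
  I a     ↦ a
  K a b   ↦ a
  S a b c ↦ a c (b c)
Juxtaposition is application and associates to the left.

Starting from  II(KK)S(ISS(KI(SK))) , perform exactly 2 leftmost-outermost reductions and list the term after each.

  start: II(KK)S(ISS(KI(SK)))
  step 1: I(KK)S(ISS(KI(SK)))
  step 2: KKS(ISS(KI(SK)))

Answer: after 2 steps: KKS(ISS(KI(SK)))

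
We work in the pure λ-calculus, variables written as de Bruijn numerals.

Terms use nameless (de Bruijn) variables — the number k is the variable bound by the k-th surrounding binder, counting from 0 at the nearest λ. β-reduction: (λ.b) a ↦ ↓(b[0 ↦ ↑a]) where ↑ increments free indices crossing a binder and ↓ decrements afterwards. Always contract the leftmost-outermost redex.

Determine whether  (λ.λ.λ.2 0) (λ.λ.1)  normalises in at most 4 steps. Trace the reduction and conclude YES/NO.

  start: (λ.λ.λ.2 0) (λ.λ.1)
  step 1: λ.λ.(λ.λ.1) 0
  step 2: λ.λ.λ.1

Answer: YES — reaches normal form λ.λ.λ.1 in 2 ≤ 4 steps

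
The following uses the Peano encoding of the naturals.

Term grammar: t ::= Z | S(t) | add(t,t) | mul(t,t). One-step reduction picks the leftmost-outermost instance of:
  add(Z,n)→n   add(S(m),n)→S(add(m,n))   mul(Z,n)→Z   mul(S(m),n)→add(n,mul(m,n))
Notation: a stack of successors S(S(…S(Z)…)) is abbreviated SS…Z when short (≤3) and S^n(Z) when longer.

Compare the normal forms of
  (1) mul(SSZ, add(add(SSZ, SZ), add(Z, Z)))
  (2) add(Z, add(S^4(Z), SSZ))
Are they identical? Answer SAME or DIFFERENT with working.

Term A:
  start: mul(SSZ, add(add(SSZ, SZ), add(Z, Z)))
  step 1: add(add(add(SSZ, SZ), add(Z, Z)), mul(SZ, add(add(SSZ, SZ), add(Z, Z))))
  step 2: add(add(S(add(SZ, SZ)), add(Z, Z)), mul(SZ, add(add(SSZ, SZ), add(Z, Z))))
  step 3: add(S(add(add(SZ, SZ), add(Z, Z))), mul(SZ, add(add(SSZ, SZ), add(Z, Z))))
  step 4: S(add(add(add(SZ, SZ), add(Z, Z)), mul(SZ, add(add(SSZ, SZ), add(Z, Z)))))
  step 5: S(add(add(S(add(Z, SZ)), add(Z, Z)), mul(SZ, add(add(SSZ, SZ), add(Z, Z)))))
  step 6: S(add(S(add(add(Z, SZ), add(Z, Z))), mul(SZ, add(add(SSZ, SZ), add(Z, Z)))))
  step 7: S(S(add(add(add(Z, SZ), add(Z, Z)), mul(SZ, add(add(SSZ, SZ), add(Z, Z))))))
  step 8: S(S(add(add(SZ, add(Z, Z)), mul(SZ, add(add(SSZ, SZ), add(Z, Z))))))
  step 9: S(S(add(S(add(Z, add(Z, Z))), mul(SZ, add(add(SSZ, SZ), add(Z, Z))))))
  step 10: S(S(S(add(add(Z, add(Z, Z)), mul(SZ, add(add(SSZ, SZ), add(Z, Z)))))))
  step 11: S(S(S(add(add(Z, Z), mul(SZ, add(add(SSZ, SZ), add(Z, Z)))))))
  step 12: S(S(S(add(Z, mul(SZ, add(add(SSZ, SZ), add(Z, Z)))))))
  step 13: S(S(S(mul(SZ, add(add(SSZ, SZ), add(Z, Z))))))
  step 14: S(S(S(add(add(add(SSZ, SZ), add(Z, Z)), mul(Z, add(add(SSZ, SZ), add(Z, Z)))))))
  step 15: S(S(S(add(add(S(add(SZ, SZ)), add(Z, Z)), mul(Z, add(add(SSZ, SZ), add(Z, Z)))))))
  step 16: S(S(S(add(S(add(add(SZ, SZ), add(Z, Z))), mul(Z, add(add(SSZ, SZ), add(Z, Z)))))))
  step 17: S(S(S(S(add(add(add(SZ, SZ), add(Z, Z)), mul(Z, add(add(SSZ, SZ), add(Z, Z))))))))
  step 18: S(S(S(S(add(add(S(add(Z, SZ)), add(Z, Z)), mul(Z, add(add(SSZ, SZ), add(Z, Z))))))))
  step 19: S(S(S(S(add(S(add(add(Z, SZ), add(Z, Z))), mul(Z, add(add(SSZ, SZ), add(Z, Z))))))))
  step 20: S(S(S(S(S(add(add(add(Z, SZ), add(Z, Z)), mul(Z, add(add(SSZ, SZ), add(Z, Z)))))))))
  step 21: S(S(S(S(S(add(add(SZ, add(Z, Z)), mul(Z, add(add(SSZ, SZ), add(Z, Z)))))))))
  step 22: S(S(S(S(S(add(S(add(Z, add(Z, Z))), mul(Z, add(add(SSZ, SZ), add(Z, Z)))))))))
  step 23: S(S(S(S(S(S(add(add(Z, add(Z, Z)), mul(Z, add(add(SSZ, SZ), add(Z, Z))))))))))
  step 24: S(S(S(S(S(S(add(add(Z, Z), mul(Z, add(add(SSZ, SZ), add(Z, Z))))))))))
  step 25: S(S(S(S(S(S(add(Z, mul(Z, add(add(SSZ, SZ), add(Z, Z))))))))))
  step 26: S(S(S(S(S(S(mul(Z, add(add(SSZ, SZ), add(Z, Z)))))))))
  step 27: S^6(Z)

Term B:
  start: add(Z, add(S^4(Z), SSZ))
  step 1: add(S^4(Z), SSZ)
  step 2: S(add(SSSZ, SSZ))
  step 3: S(S(add(SSZ, SSZ)))
  step 4: S(S(S(add(SZ, SSZ))))
  step 5: S(S(S(S(add(Z, SSZ)))))
  step 6: S^6(Z)

Answer: SAME — A ⇓ S^6(Z), B ⇓ S^6(Z)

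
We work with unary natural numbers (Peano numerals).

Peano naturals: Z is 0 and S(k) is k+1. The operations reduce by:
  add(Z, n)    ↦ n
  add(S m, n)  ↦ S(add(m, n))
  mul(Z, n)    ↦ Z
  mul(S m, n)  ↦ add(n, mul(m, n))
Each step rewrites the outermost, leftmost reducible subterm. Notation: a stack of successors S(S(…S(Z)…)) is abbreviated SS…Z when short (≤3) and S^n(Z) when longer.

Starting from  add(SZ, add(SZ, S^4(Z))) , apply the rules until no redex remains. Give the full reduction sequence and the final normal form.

Answer: normal form = S^6(Z)  (in 4 steps)

Working:
  start: add(SZ, add(SZ, S^4(Z)))
  →1  S(add(Z, add(SZ, S^4(Z))))
  →2  S(add(SZ, S^4(Z)))
  →3  S(S(add(Z, S^4(Z))))
  →4  S^6(Z)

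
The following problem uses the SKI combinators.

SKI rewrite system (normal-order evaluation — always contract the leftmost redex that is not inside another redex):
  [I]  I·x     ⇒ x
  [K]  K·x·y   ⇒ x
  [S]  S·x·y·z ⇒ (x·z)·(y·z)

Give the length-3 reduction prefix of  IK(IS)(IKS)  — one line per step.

Answer: after 3 steps: S

Working:
  start: IK(IS)(IKS)
  →1  K(IS)(IKS)
  →2  IS
  →3  S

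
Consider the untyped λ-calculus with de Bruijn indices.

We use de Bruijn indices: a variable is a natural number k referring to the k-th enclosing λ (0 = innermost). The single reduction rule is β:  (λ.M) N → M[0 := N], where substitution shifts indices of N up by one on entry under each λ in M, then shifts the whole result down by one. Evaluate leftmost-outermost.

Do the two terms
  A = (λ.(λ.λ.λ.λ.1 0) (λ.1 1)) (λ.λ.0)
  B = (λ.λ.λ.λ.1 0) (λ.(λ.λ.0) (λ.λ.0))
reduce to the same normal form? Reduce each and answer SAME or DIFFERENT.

Term A:
  start: (λ.(λ.λ.λ.λ.1 0) (λ.1 1)) (λ.λ.0)
  →1  (λ.λ.λ.λ.1 0) (λ.(λ.λ.0) (λ.λ.0))
  →2  λ.λ.λ.1 0

Term B:
  start: (λ.λ.λ.λ.1 0) (λ.(λ.λ.0) (λ.λ.0))
  →1  λ.λ.λ.1 0

Answer: SAME — A ⇓ λ.λ.λ.1 0, B ⇓ λ.λ.λ.1 0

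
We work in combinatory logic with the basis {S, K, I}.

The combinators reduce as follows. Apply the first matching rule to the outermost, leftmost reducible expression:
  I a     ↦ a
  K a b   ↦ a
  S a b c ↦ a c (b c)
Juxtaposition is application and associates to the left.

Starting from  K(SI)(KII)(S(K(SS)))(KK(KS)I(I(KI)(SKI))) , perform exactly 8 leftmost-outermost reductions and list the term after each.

  start: K(SI)(KII)(S(K(SS)))(KK(KS)I(I(KI)(SKI)))
  step 1: SI(S(K(SS)))(KK(KS)I(I(KI)(SKI)))
  step 2: I(KK(KS)I(I(KI)(SKI)))(S(K(SS))(KK(KS)I(I(KI)(SKI))))
  step 3: KK(KS)I(I(KI)(SKI))(S(K(SS))(KK(KS)I(I(KI)(SKI))))
  step 4: KI(I(KI)(SKI))(S(K(SS))(KK(KS)I(I(KI)(SKI))))
  step 5: I(S(K(SS))(KK(KS)I(I(KI)(SKI))))
  step 6: S(K(SS))(KK(KS)I(I(KI)(SKI)))
  step 7: S(K(SS))(KI(I(KI)(SKI)))
  step 8: S(K(SS))I

Answer: after 8 steps: S(K(SS))I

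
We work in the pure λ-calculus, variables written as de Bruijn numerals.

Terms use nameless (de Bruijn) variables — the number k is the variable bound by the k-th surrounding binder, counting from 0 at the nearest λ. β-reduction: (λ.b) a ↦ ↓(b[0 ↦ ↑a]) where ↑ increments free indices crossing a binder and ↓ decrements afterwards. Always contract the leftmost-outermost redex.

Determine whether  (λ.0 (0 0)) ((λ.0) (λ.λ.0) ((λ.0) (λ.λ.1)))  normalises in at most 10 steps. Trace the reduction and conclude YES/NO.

  start: (λ.0 (0 0)) ((λ.0) (λ.λ.0) ((λ.0) (λ.λ.1)))
  →1  (λ.0) (λ.λ.0) ((λ.0) (λ.λ.1)) ((λ.0) (λ.λ.0) ((λ.0) (λ.λ.1)) ((λ.0) (λ.λ.0) ((λ.0) (λ.λ.1))))
  →2  (λ.λ.0) ((λ.0) (λ.λ.1)) ((λ.0) (λ.λ.0) ((λ.0) (λ.λ.1)) ((λ.0) (λ.λ.0) ((λ.0) (λ.λ.1))))
  →3  (λ.0) ((λ.0) (λ.λ.0) ((λ.0) (λ.λ.1)) ((λ.0) (λ.λ.0) ((λ.0) (λ.λ.1))))
  →4  (λ.0) (λ.λ.0) ((λ.0) (λ.λ.1)) ((λ.0) (λ.λ.0) ((λ.0) (λ.λ.1)))
  →5  (λ.λ.0) ((λ.0) (λ.λ.1)) ((λ.0) (λ.λ.0) ((λ.0) (λ.λ.1)))
  →6  (λ.0) ((λ.0) (λ.λ.0) ((λ.0) (λ.λ.1)))
  →7  (λ.0) (λ.λ.0) ((λ.0) (λ.λ.1))
  →8  (λ.λ.0) ((λ.0) (λ.λ.1))
  →9  λ.0

Answer: YES — reaches normal form λ.0 in 9 ≤ 10 steps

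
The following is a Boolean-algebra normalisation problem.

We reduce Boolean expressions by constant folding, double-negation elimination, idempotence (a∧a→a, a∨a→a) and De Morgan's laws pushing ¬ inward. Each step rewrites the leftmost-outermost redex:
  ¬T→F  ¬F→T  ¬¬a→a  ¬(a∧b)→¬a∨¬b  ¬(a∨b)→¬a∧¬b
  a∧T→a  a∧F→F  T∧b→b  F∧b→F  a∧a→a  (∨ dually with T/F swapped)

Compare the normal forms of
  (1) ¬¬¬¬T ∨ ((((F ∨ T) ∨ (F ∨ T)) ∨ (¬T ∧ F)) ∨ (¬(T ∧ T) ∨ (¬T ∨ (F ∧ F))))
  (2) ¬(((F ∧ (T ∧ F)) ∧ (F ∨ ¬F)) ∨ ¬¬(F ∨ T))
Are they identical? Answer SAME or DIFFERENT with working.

Answer: DIFFERENT — A ⇓ T, B ⇓ F

Working:
Term A:
  start: ¬¬¬¬T ∨ ((((F ∨ T) ∨ (F ∨ T)) ∨ (¬T ∧ F)) ∨ (¬(T ∧ T) ∨ (¬T ∨ (F ∧ F))))
  [1] ¬¬T ∨ ((((F ∨ T) ∨ (F ∨ T)) ∨ (¬T ∧ F)) ∨ (¬(T ∧ T) ∨ (¬T ∨ (F ∧ F))))
  [2] T ∨ ((((F ∨ T) ∨ (F ∨ T)) ∨ (¬T ∧ F)) ∨ (¬(T ∧ T) ∨ (¬T ∨ (F ∧ F))))
  [3] T

Term B:
  start: ¬(((F ∧ (T ∧ F)) ∧ (F ∨ ¬F)) ∨ ¬¬(F ∨ T))
  [1] ¬((F ∧ (T ∧ F)) ∧ (F ∨ ¬F)) ∧ ¬¬¬(F ∨ T)
  [2] (¬(F ∧ (T ∧ F)) ∨ ¬(F ∨ ¬F)) ∧ ¬¬¬(F ∨ T)
  [3] ((¬F ∨ ¬(T ∧ F)) ∨ ¬(F ∨ ¬F)) ∧ ¬¬¬(F ∨ T)
  [4] ((T ∨ ¬(T ∧ F)) ∨ ¬(F ∨ ¬F)) ∧ ¬¬¬(F ∨ T)
  [5] (T ∨ ¬(F ∨ ¬F)) ∧ ¬¬¬(F ∨ T)
  [6] T ∧ ¬¬¬(F ∨ T)
  [7] ¬¬¬(F ∨ T)
  [8] ¬(F ∨ T)
  [9] ¬F ∧ ¬T
  [10] T ∧ ¬T
  [11] ¬T
  [12] F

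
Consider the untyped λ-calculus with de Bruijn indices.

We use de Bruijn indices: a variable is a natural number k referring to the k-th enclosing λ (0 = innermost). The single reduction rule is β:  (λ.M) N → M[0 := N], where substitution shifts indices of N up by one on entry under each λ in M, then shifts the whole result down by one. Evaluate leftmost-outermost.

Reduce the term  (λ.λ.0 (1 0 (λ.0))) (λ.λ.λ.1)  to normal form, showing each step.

  start: (λ.λ.0 (1 0 (λ.0))) (λ.λ.λ.1)
  step 1: λ.0 ((λ.λ.λ.1) 0 (λ.0))
  step 2: λ.0 ((λ.λ.1) (λ.0))
  step 3: λ.0 (λ.λ.0)

Answer: normal form = λ.0 (λ.λ.0)  (in 3 steps)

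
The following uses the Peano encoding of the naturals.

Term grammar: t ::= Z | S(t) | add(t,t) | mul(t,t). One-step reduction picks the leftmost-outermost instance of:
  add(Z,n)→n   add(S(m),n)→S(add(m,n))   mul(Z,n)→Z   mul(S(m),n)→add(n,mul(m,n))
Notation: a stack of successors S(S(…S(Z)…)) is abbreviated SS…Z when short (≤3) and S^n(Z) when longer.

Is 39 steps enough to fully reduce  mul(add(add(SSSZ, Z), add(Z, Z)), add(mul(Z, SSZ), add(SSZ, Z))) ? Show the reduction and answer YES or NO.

  start: mul(add(add(SSSZ, Z), add(Z, Z)), add(mul(Z, SSZ), add(SSZ, Z)))
  →1  mul(add(S(add(SSZ, Z)), add(Z, Z)), add(mul(Z, SSZ), add(SSZ, Z)))
  →2  mul(S(add(add(SSZ, Z), add(Z, Z))), add(mul(Z, SSZ), add(SSZ, Z)))
  →3  add(add(mul(Z, SSZ), add(SSZ, Z)), mul(add(add(SSZ, Z), add(Z, Z)), add(mul(Z, SSZ), add(SSZ, Z))))
  →4  add(add(Z, add(SSZ, Z)), mul(add(add(SSZ, Z), add(Z, Z)), add(mul(Z, SSZ), add(SSZ, Z))))
  →5  add(add(SSZ, Z), mul(add(add(SSZ, Z), add(Z, Z)), add(mul(Z, SSZ), add(SSZ, Z))))
  →6  add(S(add(SZ, Z)), mul(add(add(SSZ, Z), add(Z, Z)), add(mul(Z, SSZ), add(SSZ, Z))))
  →7  S(add(add(SZ, Z), mul(add(add(SSZ, Z), add(Z, Z)), add(mul(Z, SSZ), add(SSZ, Z)))))
  →8  S(add(S(add(Z, Z)), mul(add(add(SSZ, Z), add(Z, Z)), add(mul(Z, SSZ), add(SSZ, Z)))))
  →9  S(S(add(add(Z, Z), mul(add(add(SSZ, Z), add(Z, Z)), add(mul(Z, SSZ), add(SSZ, Z))))))
  →10  S(S(add(Z, mul(add(add(SSZ, Z), add(Z, Z)), add(mul(Z, SSZ), add(SSZ, Z))))))
  →11  S(S(mul(add(add(SSZ, Z), add(Z, Z)), add(mul(Z, SSZ), add(SSZ, Z)))))
  →12  S(S(mul(add(S(add(SZ, Z)), add(Z, Z)), add(mul(Z, SSZ), add(SSZ, Z)))))
  →13  S(S(mul(S(add(add(SZ, Z), add(Z, Z))), add(mul(Z, SSZ), add(SSZ, Z)))))
  →14  S(S(add(add(mul(Z, SSZ), add(SSZ, Z)), mul(add(add(SZ, Z), add(Z, Z)), add(mul(Z, SSZ), add(SSZ, Z))))))
  →15  S(S(add(add(Z, add(SSZ, Z)), mul(add(add(SZ, Z), add(Z, Z)), add(mul(Z, SSZ), add(SSZ, Z))))))
  →16  S(S(add(add(SSZ, Z), mul(add(add(SZ, Z), add(Z, Z)), add(mul(Z, SSZ), add(SSZ, Z))))))
  →17  S(S(add(S(add(SZ, Z)), mul(add(add(SZ, Z), add(Z, Z)), add(mul(Z, SSZ), add(SSZ, Z))))))
  →18  S(S(S(add(add(SZ, Z), mul(add(add(SZ, Z), add(Z, Z)), add(mul(Z, SSZ), add(SSZ, Z)))))))
  →19  S(S(S(add(S(add(Z, Z)), mul(add(add(SZ, Z), add(Z, Z)), add(mul(Z, SSZ), add(SSZ, Z)))))))
  →20  S(S(S(S(add(add(Z, Z), mul(add(add(SZ, Z), add(Z, Z)), add(mul(Z, SSZ), add(SSZ, Z))))))))
  →21  S(S(S(S(add(Z, mul(add(add(SZ, Z), add(Z, Z)), add(mul(Z, SSZ), add(SSZ, Z))))))))
  →22  S(S(S(S(mul(add(add(SZ, Z), add(Z, Z)), add(mul(Z, SSZ), add(SSZ, Z)))))))
  →23  S(S(S(S(mul(add(S(add(Z, Z)), add(Z, Z)), add(mul(Z, SSZ), add(SSZ, Z)))))))
  →24  S(S(S(S(mul(S(add(add(Z, Z), add(Z, Z))), add(mul(Z, SSZ), add(SSZ, Z)))))))
  →25  S(S(S(S(add(add(mul(Z, SSZ), add(SSZ, Z)), mul(add(add(Z, Z), add(Z, Z)), add(mul(Z, SSZ), add(SSZ, Z))))))))
  →26  S(S(S(S(add(add(Z, add(SSZ, Z)), mul(add(add(Z, Z), add(Z, Z)), add(mul(Z, SSZ), add(SSZ, Z))))))))
  →27  S(S(S(S(add(add(SSZ, Z), mul(add(add(Z, Z), add(Z, Z)), add(mul(Z, SSZ), add(SSZ, Z))))))))
  →28  S(S(S(S(add(S(add(SZ, Z)), mul(add(add(Z, Z), add(Z, Z)), add(mul(Z, SSZ), add(SSZ, Z))))))))
  →29  S(S(S(S(S(add(add(SZ, Z), mul(add(add(Z, Z), add(Z, Z)), add(mul(Z, SSZ), add(SSZ, Z)))))))))
  →30  S(S(S(S(S(add(S(add(Z, Z)), mul(add(add(Z, Z), add(Z, Z)), add(mul(Z, SSZ), add(SSZ, Z)))))))))
  →31  S(S(S(S(S(S(add(add(Z, Z), mul(add(add(Z, Z), add(Z, Z)), add(mul(Z, SSZ), add(SSZ, Z))))))))))
  →32  S(S(S(S(S(S(add(Z, mul(add(add(Z, Z), add(Z, Z)), add(mul(Z, SSZ), add(SSZ, Z))))))))))
  →33  S(S(S(S(S(S(mul(add(add(Z, Z), add(Z, Z)), add(mul(Z, SSZ), add(SSZ, Z)))))))))
  →34  S(S(S(S(S(S(mul(add(Z, add(Z, Z)), add(mul(Z, SSZ), add(SSZ, Z)))))))))
  →35  S(S(S(S(S(S(mul(add(Z, Z), add(mul(Z, SSZ), add(SSZ, Z)))))))))
  →36  S(S(S(S(S(S(mul(Z, add(mul(Z, SSZ), add(SSZ, Z)))))))))
  →37  S^6(Z)

Answer: YES — reaches normal form S^6(Z) in 37 ≤ 39 steps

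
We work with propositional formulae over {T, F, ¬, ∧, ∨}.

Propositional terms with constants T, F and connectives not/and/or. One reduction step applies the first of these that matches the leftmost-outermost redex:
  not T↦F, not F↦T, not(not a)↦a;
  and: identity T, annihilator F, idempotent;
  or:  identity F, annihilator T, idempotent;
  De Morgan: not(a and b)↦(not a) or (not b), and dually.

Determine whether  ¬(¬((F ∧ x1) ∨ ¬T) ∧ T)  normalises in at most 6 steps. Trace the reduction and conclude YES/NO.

Answer: YES — reaches normal form F in 6 ≤ 6 steps

Derivation:
  start: ¬(¬((F ∧ x1) ∨ ¬T) ∧ T)
  →1  ¬¬((F ∧ x1) ∨ ¬T) ∨ ¬T
  →2  ((F ∧ x1) ∨ ¬T) ∨ ¬T
  →3  (F ∨ ¬T) ∨ ¬T
  →4  ¬T ∨ ¬T
  →5  ¬T
  →6  F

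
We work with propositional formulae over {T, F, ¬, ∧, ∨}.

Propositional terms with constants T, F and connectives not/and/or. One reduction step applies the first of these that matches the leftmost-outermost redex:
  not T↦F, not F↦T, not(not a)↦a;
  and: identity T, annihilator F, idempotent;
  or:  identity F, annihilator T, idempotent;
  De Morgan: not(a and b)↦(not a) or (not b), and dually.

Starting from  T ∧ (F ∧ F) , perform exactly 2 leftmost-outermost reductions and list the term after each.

Answer: after 2 steps: F

Working:
  start: T ∧ (F ∧ F)
  step 1: F ∧ F
  step 2: F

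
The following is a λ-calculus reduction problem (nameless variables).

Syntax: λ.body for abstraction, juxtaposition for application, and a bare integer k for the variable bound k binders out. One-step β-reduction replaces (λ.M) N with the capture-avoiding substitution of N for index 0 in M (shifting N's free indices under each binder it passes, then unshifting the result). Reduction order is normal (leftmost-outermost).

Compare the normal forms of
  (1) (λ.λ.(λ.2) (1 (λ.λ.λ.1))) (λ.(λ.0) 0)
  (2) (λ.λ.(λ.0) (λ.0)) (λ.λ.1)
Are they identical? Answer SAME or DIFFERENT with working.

Term A:
  start: (λ.λ.(λ.2) (1 (λ.λ.λ.1))) (λ.(λ.0) 0)
  step 1: λ.(λ.λ.(λ.0) 0) ((λ.(λ.0) 0) (λ.λ.λ.1))
  step 2: λ.λ.(λ.0) 0
  step 3: λ.λ.0

Term B:
  start: (λ.λ.(λ.0) (λ.0)) (λ.λ.1)
  step 1: λ.(λ.0) (λ.0)
  step 2: λ.λ.0

Answer: SAME — A ⇓ λ.λ.0, B ⇓ λ.λ.0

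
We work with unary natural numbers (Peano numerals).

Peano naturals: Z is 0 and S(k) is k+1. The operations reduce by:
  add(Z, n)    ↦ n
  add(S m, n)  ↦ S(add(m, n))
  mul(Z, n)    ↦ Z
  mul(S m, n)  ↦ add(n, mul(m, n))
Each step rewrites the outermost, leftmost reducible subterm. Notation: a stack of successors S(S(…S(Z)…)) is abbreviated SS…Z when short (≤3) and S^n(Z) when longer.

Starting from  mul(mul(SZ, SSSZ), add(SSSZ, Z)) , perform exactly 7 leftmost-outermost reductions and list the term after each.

Answer: after 7 steps: S(S(add(add(SZ, Z), mul(add(SSZ, mul(Z, SSSZ)), add(SSSZ, Z)))))

Reduction:
  start: mul(mul(SZ, SSSZ), add(SSSZ, Z))
  →1  mul(add(SSSZ, mul(Z, SSSZ)), add(SSSZ, Z))
  →2  mul(S(add(SSZ, mul(Z, SSSZ))), add(SSSZ, Z))
  →3  add(add(SSSZ, Z), mul(add(SSZ, mul(Z, SSSZ)), add(SSSZ, Z)))
  →4  add(S(add(SSZ, Z)), mul(add(SSZ, mul(Z, SSSZ)), add(SSSZ, Z)))
  →5  S(add(add(SSZ, Z), mul(add(SSZ, mul(Z, SSSZ)), add(SSSZ, Z))))
  →6  S(add(S(add(SZ, Z)), mul(add(SSZ, mul(Z, SSSZ)), add(SSSZ, Z))))
  →7  S(S(add(add(SZ, Z), mul(add(SSZ, mul(Z, SSSZ)), add(SSSZ, Z)))))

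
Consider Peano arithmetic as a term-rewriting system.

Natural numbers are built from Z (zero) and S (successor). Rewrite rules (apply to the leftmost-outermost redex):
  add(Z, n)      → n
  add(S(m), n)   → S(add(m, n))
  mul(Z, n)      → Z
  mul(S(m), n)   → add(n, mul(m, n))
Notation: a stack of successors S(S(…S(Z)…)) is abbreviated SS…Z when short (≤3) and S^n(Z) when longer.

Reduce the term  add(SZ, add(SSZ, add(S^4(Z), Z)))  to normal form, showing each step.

Answer: normal form = S^7(Z)  (in 10 steps)

Reduction:
  start: add(SZ, add(SSZ, add(S^4(Z), Z)))
  →1  S(add(Z, add(SSZ, add(S^4(Z), Z))))
  →2  S(add(SSZ, add(S^4(Z), Z)))
  →3  S(S(add(SZ, add(S^4(Z), Z))))
  →4  S(S(S(add(Z, add(S^4(Z), Z)))))
  →5  S(S(S(add(S^4(Z), Z))))
  →6  S(S(S(S(add(SSSZ, Z)))))
  →7  S(S(S(S(S(add(SSZ, Z))))))
  →8  S(S(S(S(S(S(add(SZ, Z)))))))
  →9  S(S(S(S(S(S(S(add(Z, Z))))))))
  →10  S^7(Z)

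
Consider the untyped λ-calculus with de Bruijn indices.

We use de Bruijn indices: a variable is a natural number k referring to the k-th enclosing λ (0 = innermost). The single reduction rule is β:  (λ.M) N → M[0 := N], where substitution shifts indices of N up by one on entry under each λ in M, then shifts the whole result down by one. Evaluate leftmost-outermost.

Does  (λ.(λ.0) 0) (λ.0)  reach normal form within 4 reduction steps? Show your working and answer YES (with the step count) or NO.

  start: (λ.(λ.0) 0) (λ.0)
  step 1: (λ.0) (λ.0)
  step 2: λ.0

Answer: YES — reaches normal form λ.0 in 2 ≤ 4 steps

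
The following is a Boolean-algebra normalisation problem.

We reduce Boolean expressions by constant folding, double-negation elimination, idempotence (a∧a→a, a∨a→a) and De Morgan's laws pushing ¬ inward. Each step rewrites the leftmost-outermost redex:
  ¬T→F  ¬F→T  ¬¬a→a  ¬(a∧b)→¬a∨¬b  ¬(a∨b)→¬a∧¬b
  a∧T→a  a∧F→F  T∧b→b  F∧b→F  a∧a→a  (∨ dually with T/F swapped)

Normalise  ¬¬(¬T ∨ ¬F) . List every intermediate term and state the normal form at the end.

Answer: normal form = T  (in 4 steps)

Working:
  start: ¬¬(¬T ∨ ¬F)
  [1] ¬T ∨ ¬F
  [2] F ∨ ¬F
  [3] ¬F
  [4] T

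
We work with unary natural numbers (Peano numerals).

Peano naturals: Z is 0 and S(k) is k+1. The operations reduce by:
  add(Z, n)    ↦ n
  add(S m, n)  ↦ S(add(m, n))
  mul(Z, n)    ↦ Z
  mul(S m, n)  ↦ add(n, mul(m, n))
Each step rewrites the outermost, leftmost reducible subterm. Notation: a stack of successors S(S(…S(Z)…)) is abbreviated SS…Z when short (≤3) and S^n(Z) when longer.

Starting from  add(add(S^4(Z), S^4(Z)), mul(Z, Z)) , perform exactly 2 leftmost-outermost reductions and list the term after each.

  start: add(add(S^4(Z), S^4(Z)), mul(Z, Z))
  →1  add(S(add(SSSZ, S^4(Z))), mul(Z, Z))
  →2  S(add(add(SSSZ, S^4(Z)), mul(Z, Z)))

Answer: after 2 steps: S(add(add(SSSZ, S^4(Z)), mul(Z, Z)))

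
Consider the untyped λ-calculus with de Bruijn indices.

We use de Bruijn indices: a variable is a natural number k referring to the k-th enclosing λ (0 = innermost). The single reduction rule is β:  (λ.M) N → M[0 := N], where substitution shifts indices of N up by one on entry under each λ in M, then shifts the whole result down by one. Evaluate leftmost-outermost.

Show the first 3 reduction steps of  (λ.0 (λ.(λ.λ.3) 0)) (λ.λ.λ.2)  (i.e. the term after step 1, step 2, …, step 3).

  start: (λ.0 (λ.(λ.λ.3) 0)) (λ.λ.λ.2)
  step 1: (λ.λ.λ.2) (λ.(λ.λ.λ.λ.λ.2) 0)
  step 2: λ.λ.λ.(λ.λ.λ.λ.λ.2) 0
  step 3: λ.λ.λ.λ.λ.λ.λ.2

Answer: after 3 steps: λ.λ.λ.λ.λ.λ.λ.2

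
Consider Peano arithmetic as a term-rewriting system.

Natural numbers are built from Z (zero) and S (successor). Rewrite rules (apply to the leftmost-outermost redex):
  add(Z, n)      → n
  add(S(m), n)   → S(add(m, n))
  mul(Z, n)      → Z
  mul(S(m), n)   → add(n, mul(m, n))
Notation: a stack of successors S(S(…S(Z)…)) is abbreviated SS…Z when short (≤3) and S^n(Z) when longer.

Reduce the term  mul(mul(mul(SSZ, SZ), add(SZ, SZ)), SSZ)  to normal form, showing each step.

Answer: normal form = S^8(Z)  (in 37 steps)

Working:
  start: mul(mul(mul(SSZ, SZ), add(SZ, SZ)), SSZ)
  →1  mul(mul(add(SZ, mul(SZ, SZ)), add(SZ, SZ)), SSZ)
  →2  mul(mul(S(add(Z, mul(SZ, SZ))), add(SZ, SZ)), SSZ)
  →3  mul(add(add(SZ, SZ), mul(add(Z, mul(SZ, SZ)), add(SZ, SZ))), SSZ)
  →4  mul(add(S(add(Z, SZ)), mul(add(Z, mul(SZ, SZ)), add(SZ, SZ))), SSZ)
  →5  mul(S(add(add(Z, SZ), mul(add(Z, mul(SZ, SZ)), add(SZ, SZ)))), SSZ)
  →6  add(SSZ, mul(add(add(Z, SZ), mul(add(Z, mul(SZ, SZ)), add(SZ, SZ))), SSZ))
  →7  S(add(SZ, mul(add(add(Z, SZ), mul(add(Z, mul(SZ, SZ)), add(SZ, SZ))), SSZ)))
  →8  S(S(add(Z, mul(add(add(Z, SZ), mul(add(Z, mul(SZ, SZ)), add(SZ, SZ))), SSZ))))
  →9  S(S(mul(add(add(Z, SZ), mul(add(Z, mul(SZ, SZ)), add(SZ, SZ))), SSZ)))
  →10  S(S(mul(add(SZ, mul(add(Z, mul(SZ, SZ)), add(SZ, SZ))), SSZ)))
  →11  S(S(mul(S(add(Z, mul(add(Z, mul(SZ, SZ)), add(SZ, SZ)))), SSZ)))
  →12  S(S(add(SSZ, mul(add(Z, mul(add(Z, mul(SZ, SZ)), add(SZ, SZ))), SSZ))))
  →13  S(S(S(add(SZ, mul(add(Z, mul(add(Z, mul(SZ, SZ)), add(SZ, SZ))), SSZ)))))
  →14  S(S(S(S(add(Z, mul(add(Z, mul(add(Z, mul(SZ, SZ)), add(SZ, SZ))), SSZ))))))
  →15  S(S(S(S(mul(add(Z, mul(add(Z, mul(SZ, SZ)), add(SZ, SZ))), SSZ)))))
  →16  S(S(S(S(mul(mul(add(Z, mul(SZ, SZ)), add(SZ, SZ)), SSZ)))))
  →17  S(S(S(S(mul(mul(mul(SZ, SZ), add(SZ, SZ)), SSZ)))))
  →18  S(S(S(S(mul(mul(add(SZ, mul(Z, SZ)), add(SZ, SZ)), SSZ)))))
  →19  S(S(S(S(mul(mul(S(add(Z, mul(Z, SZ))), add(SZ, SZ)), SSZ)))))
  →20  S(S(S(S(mul(add(add(SZ, SZ), mul(add(Z, mul(Z, SZ)), add(SZ, SZ))), SSZ)))))
  →21  S(S(S(S(mul(add(S(add(Z, SZ)), mul(add(Z, mul(Z, SZ)), add(SZ, SZ))), SSZ)))))
  →22  S(S(S(S(mul(S(add(add(Z, SZ), mul(add(Z, mul(Z, SZ)), add(SZ, SZ)))), SSZ)))))
  →23  S(S(S(S(add(SSZ, mul(add(add(Z, SZ), mul(add(Z, mul(Z, SZ)), add(SZ, SZ))), SSZ))))))
  →24  S(S(S(S(S(add(SZ, mul(add(add(Z, SZ), mul(add(Z, mul(Z, SZ)), add(SZ, SZ))), SSZ)))))))
  →25  S(S(S(S(S(S(add(Z, mul(add(add(Z, SZ), mul(add(Z, mul(Z, SZ)), add(SZ, SZ))), SSZ))))))))
  →26  S(S(S(S(S(S(mul(add(add(Z, SZ), mul(add(Z, mul(Z, SZ)), add(SZ, SZ))), SSZ)))))))
  →27  S(S(S(S(S(S(mul(add(SZ, mul(add(Z, mul(Z, SZ)), add(SZ, SZ))), SSZ)))))))
  →28  S(S(S(S(S(S(mul(S(add(Z, mul(add(Z, mul(Z, SZ)), add(SZ, SZ)))), SSZ)))))))
  →29  S(S(S(S(S(S(add(SSZ, mul(add(Z, mul(add(Z, mul(Z, SZ)), add(SZ, SZ))), SSZ))))))))
  →30  S(S(S(S(S(S(S(add(SZ, mul(add(Z, mul(add(Z, mul(Z, SZ)), add(SZ, SZ))), SSZ)))))))))
  →31  S(S(S(S(S(S(S(S(add(Z, mul(add(Z, mul(add(Z, mul(Z, SZ)), add(SZ, SZ))), SSZ))))))))))
  →32  S(S(S(S(S(S(S(S(mul(add(Z, mul(add(Z, mul(Z, SZ)), add(SZ, SZ))), SSZ)))))))))
  →33  S(S(S(S(S(S(S(S(mul(mul(add(Z, mul(Z, SZ)), add(SZ, SZ)), SSZ)))))))))
  →34  S(S(S(S(S(S(S(S(mul(mul(mul(Z, SZ), add(SZ, SZ)), SSZ)))))))))
  →35  S(S(S(S(S(S(S(S(mul(mul(Z, add(SZ, SZ)), SSZ)))))))))
  →36  S(S(S(S(S(S(S(S(mul(Z, SSZ)))))))))
  →37  S^8(Z)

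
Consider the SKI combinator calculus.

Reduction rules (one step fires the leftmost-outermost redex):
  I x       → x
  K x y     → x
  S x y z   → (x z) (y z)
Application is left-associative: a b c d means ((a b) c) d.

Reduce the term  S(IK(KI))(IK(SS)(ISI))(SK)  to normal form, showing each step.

Answer: normal form = I  (in 4 steps)

Reduction:
  start: S(IK(KI))(IK(SS)(ISI))(SK)
  step 1: IK(KI)(SK)(IK(SS)(ISI)(SK))
  step 2: K(KI)(SK)(IK(SS)(ISI)(SK))
  step 3: KI(IK(SS)(ISI)(SK))
  step 4: I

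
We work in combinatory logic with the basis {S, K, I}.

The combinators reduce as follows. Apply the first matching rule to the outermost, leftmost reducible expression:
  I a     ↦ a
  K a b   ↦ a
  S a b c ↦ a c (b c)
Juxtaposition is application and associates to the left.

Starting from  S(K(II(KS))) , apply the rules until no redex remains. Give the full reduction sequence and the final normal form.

  start: S(K(II(KS)))
  step 1: S(K(I(KS)))
  step 2: S(K(KS))

Answer: normal form = S(K(KS))  (in 2 steps)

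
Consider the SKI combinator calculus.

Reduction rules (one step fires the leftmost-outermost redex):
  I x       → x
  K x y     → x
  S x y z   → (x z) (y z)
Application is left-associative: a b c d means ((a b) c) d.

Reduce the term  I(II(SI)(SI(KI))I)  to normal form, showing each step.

Answer: normal form = I  (in 10 steps)

Derivation:
  start: I(II(SI)(SI(KI))I)
  [1] II(SI)(SI(KI))I
  [2] I(SI)(SI(KI))I
  [3] SI(SI(KI))I
  [4] II(SI(KI)I)
  [5] I(SI(KI)I)
  [6] SI(KI)I
  [7] II(KII)
  [8] I(KII)
  [9] KII
  [10] I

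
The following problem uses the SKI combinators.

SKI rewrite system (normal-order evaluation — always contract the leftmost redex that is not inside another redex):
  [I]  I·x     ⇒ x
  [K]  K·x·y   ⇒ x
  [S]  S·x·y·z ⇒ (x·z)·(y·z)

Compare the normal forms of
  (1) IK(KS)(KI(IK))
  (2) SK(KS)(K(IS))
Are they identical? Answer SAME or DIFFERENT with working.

Term A:
  start: IK(KS)(KI(IK))
  [1] K(KS)(KI(IK))
  [2] KS

Term B:
  start: SK(KS)(K(IS))
  [1] K(K(IS))(KS(K(IS)))
  [2] K(IS)
  [3] KS

Answer: SAME — A ⇓ KS, B ⇓ KS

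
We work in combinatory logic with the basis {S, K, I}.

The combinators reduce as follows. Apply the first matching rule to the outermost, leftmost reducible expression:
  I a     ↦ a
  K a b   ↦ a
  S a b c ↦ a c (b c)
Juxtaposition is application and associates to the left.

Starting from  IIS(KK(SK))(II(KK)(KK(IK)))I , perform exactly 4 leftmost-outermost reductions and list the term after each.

Answer: after 4 steps: KI(II(KK)(KK(IK))I)

Reduction:
  start: IIS(KK(SK))(II(KK)(KK(IK)))I
  [1] IS(KK(SK))(II(KK)(KK(IK)))I
  [2] S(KK(SK))(II(KK)(KK(IK)))I
  [3] KK(SK)I(II(KK)(KK(IK))I)
  [4] KI(II(KK)(KK(IK))I)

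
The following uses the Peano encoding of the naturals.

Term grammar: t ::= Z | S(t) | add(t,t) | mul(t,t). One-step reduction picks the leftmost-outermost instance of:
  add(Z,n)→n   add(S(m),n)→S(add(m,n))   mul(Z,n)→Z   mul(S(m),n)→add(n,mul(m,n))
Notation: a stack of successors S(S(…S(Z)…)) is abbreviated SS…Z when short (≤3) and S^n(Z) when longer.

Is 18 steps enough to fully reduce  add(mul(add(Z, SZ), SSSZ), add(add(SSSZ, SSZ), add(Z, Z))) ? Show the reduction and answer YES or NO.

  start: add(mul(add(Z, SZ), SSSZ), add(add(SSSZ, SSZ), add(Z, Z)))
  →1  add(mul(SZ, SSSZ), add(add(SSSZ, SSZ), add(Z, Z)))
  →2  add(add(SSSZ, mul(Z, SSSZ)), add(add(SSSZ, SSZ), add(Z, Z)))
  →3  add(S(add(SSZ, mul(Z, SSSZ))), add(add(SSSZ, SSZ), add(Z, Z)))
  →4  S(add(add(SSZ, mul(Z, SSSZ)), add(add(SSSZ, SSZ), add(Z, Z))))
  →5  S(add(S(add(SZ, mul(Z, SSSZ))), add(add(SSSZ, SSZ), add(Z, Z))))
  →6  S(S(add(add(SZ, mul(Z, SSSZ)), add(add(SSSZ, SSZ), add(Z, Z)))))
  →7  S(S(add(S(add(Z, mul(Z, SSSZ))), add(add(SSSZ, SSZ), add(Z, Z)))))
  →8  S(S(S(add(add(Z, mul(Z, SSSZ)), add(add(SSSZ, SSZ), add(Z, Z))))))
  →9  S(S(S(add(mul(Z, SSSZ), add(add(SSSZ, SSZ), add(Z, Z))))))
  →10  S(S(S(add(Z, add(add(SSSZ, SSZ), add(Z, Z))))))
  →11  S(S(S(add(add(SSSZ, SSZ), add(Z, Z)))))
  →12  S(S(S(add(S(add(SSZ, SSZ)), add(Z, Z)))))
  →13  S(S(S(S(add(add(SSZ, SSZ), add(Z, Z))))))
  →14  S(S(S(S(add(S(add(SZ, SSZ)), add(Z, Z))))))
  →15  S(S(S(S(S(add(add(SZ, SSZ), add(Z, Z)))))))
  →16  S(S(S(S(S(add(S(add(Z, SSZ)), add(Z, Z)))))))
  →17  S(S(S(S(S(S(add(add(Z, SSZ), add(Z, Z))))))))
  →18  S(S(S(S(S(S(add(SSZ, add(Z, Z))))))))

Answer: NO — after 18 steps the term is S(S(S(S(S(S(add(SSZ, add(Z, Z)))))))), not yet normal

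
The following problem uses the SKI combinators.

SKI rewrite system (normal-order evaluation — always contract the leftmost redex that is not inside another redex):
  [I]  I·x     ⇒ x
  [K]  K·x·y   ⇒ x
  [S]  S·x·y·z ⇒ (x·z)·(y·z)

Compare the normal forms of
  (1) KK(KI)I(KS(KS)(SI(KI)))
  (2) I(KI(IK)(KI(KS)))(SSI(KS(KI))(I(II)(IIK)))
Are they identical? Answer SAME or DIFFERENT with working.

Answer: DIFFERENT — A ⇓ I, B ⇓ SK(SK)

Reduction:
Term A:
  start: KK(KI)I(KS(KS)(SI(KI)))
  →1  KI(KS(KS)(SI(KI)))
  →2  I

Term B:
  start: I(KI(IK)(KI(KS)))(SSI(KS(KI))(I(II)(IIK)))
  →1  KI(IK)(KI(KS))(SSI(KS(KI))(I(II)(IIK)))
  →2  I(KI(KS))(SSI(KS(KI))(I(II)(IIK)))
  →3  KI(KS)(SSI(KS(KI))(I(II)(IIK)))
  →4  I(SSI(KS(KI))(I(II)(IIK)))
  →5  SSI(KS(KI))(I(II)(IIK))
  →6  S(KS(KI))(I(KS(KI)))(I(II)(IIK))
  →7  KS(KI)(I(II)(IIK))(I(KS(KI))(I(II)(IIK)))
  →8  S(I(II)(IIK))(I(KS(KI))(I(II)(IIK)))
  →9  S(II(IIK))(I(KS(KI))(I(II)(IIK)))
  →10  S(I(IIK))(I(KS(KI))(I(II)(IIK)))
  →11  S(IIK)(I(KS(KI))(I(II)(IIK)))
  →12  S(IK)(I(KS(KI))(I(II)(IIK)))
  →13  SK(I(KS(KI))(I(II)(IIK)))
  →14  SK(KS(KI)(I(II)(IIK)))
  →15  SK(S(I(II)(IIK)))
  →16  SK(S(II(IIK)))
  →17  SK(S(I(IIK)))
  →18  SK(S(IIK))
  →19  SK(S(IK))
  →20  SK(SK)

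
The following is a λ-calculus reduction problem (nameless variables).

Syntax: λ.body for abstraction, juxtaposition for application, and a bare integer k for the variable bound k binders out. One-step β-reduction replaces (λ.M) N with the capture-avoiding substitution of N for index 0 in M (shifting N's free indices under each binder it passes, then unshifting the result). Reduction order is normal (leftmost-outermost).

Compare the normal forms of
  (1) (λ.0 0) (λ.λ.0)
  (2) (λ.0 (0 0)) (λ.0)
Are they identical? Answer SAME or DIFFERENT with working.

Answer: SAME — A ⇓ λ.0, B ⇓ λ.0

Reduction:
Term A:
  start: (λ.0 0) (λ.λ.0)
  step 1: (λ.λ.0) (λ.λ.0)
  step 2: λ.0

Term B:
  start: (λ.0 (0 0)) (λ.0)
  step 1: (λ.0) ((λ.0) (λ.0))
  step 2: (λ.0) (λ.0)
  step 3: λ.0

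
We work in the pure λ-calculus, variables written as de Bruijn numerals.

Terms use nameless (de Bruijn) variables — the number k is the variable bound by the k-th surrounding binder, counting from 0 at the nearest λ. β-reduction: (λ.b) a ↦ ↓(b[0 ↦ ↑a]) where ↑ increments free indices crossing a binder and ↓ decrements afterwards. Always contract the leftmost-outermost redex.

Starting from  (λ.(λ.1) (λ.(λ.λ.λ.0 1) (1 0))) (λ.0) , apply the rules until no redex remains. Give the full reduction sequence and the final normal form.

  start: (λ.(λ.1) (λ.(λ.λ.λ.0 1) (1 0))) (λ.0)
  step 1: (λ.λ.0) (λ.(λ.λ.λ.0 1) ((λ.0) 0))
  step 2: λ.0

Answer: normal form = λ.0  (in 2 steps)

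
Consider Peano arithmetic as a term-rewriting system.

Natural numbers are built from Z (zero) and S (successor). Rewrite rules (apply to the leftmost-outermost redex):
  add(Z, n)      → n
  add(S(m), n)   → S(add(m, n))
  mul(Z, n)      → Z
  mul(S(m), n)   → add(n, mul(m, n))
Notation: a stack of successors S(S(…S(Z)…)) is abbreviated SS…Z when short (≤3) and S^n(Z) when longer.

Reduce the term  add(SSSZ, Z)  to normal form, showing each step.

  start: add(SSSZ, Z)
  step 1: S(add(SSZ, Z))
  step 2: S(S(add(SZ, Z)))
  step 3: S(S(S(add(Z, Z))))
  step 4: SSSZ

Answer: normal form = SSSZ  (in 4 steps)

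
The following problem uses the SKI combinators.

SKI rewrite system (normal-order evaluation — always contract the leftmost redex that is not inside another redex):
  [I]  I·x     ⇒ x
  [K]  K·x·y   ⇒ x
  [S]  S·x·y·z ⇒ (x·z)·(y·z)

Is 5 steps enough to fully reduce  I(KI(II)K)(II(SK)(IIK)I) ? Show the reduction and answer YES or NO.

  start: I(KI(II)K)(II(SK)(IIK)I)
  →1  KI(II)K(II(SK)(IIK)I)
  →2  IK(II(SK)(IIK)I)
  →3  K(II(SK)(IIK)I)
  →4  K(I(SK)(IIK)I)
  →5  K(SK(IIK)I)

Answer: NO — after 5 steps the term is K(SK(IIK)I), not yet normal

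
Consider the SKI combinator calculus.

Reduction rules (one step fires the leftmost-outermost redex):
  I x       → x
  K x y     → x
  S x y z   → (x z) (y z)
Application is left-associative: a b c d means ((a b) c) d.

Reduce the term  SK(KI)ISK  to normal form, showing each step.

Answer: normal form = SK  (in 3 steps)

Reduction:
  start: SK(KI)ISK
  [1] KI(KII)SK
  [2] ISK
  [3] SK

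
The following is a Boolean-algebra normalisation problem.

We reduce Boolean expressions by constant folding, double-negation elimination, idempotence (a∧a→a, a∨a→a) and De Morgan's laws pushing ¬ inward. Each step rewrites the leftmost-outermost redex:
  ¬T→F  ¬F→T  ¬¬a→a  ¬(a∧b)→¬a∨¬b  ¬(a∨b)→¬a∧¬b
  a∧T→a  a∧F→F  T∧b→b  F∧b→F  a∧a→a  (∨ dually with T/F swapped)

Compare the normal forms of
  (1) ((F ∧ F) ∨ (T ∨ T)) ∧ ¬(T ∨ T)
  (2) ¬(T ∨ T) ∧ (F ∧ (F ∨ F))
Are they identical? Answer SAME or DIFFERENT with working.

Answer: SAME — A ⇓ F, B ⇓ F

Working:
Term A:
  start: ((F ∧ F) ∨ (T ∨ T)) ∧ ¬(T ∨ T)
  [1] (F ∨ (T ∨ T)) ∧ ¬(T ∨ T)
  [2] (T ∨ T) ∧ ¬(T ∨ T)
  [3] T ∧ ¬(T ∨ T)
  [4] ¬(T ∨ T)
  [5] ¬T ∧ ¬T
  [6] ¬T
  [7] F

Term B:
  start: ¬(T ∨ T) ∧ (F ∧ (F ∨ F))
  [1] (¬T ∧ ¬T) ∧ (F ∧ (F ∨ F))
  [2] ¬T ∧ (F ∧ (F ∨ F))
  [3] F ∧ (F ∧ (F ∨ F))
  [4] F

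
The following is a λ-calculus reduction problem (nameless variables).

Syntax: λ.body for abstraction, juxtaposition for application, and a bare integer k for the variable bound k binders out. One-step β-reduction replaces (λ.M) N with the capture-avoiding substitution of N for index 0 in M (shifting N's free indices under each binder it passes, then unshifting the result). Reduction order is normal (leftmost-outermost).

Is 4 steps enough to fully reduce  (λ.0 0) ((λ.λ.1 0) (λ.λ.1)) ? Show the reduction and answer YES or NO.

  start: (λ.0 0) ((λ.λ.1 0) (λ.λ.1))
  [1] (λ.λ.1 0) (λ.λ.1) ((λ.λ.1 0) (λ.λ.1))
  [2] (λ.(λ.λ.1) 0) ((λ.λ.1 0) (λ.λ.1))
  [3] (λ.λ.1) ((λ.λ.1 0) (λ.λ.1))
  [4] λ.(λ.λ.1 0) (λ.λ.1)

Answer: NO — after 4 steps the term is λ.(λ.λ.1 0) (λ.λ.1), not yet normal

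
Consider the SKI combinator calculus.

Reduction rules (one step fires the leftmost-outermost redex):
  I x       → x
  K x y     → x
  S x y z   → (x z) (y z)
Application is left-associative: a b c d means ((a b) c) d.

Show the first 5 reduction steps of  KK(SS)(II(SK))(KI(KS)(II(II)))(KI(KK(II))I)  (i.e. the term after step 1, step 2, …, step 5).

  start: KK(SS)(II(SK))(KI(KS)(II(II)))(KI(KK(II))I)
  [1] K(II(SK))(KI(KS)(II(II)))(KI(KK(II))I)
  [2] II(SK)(KI(KK(II))I)
  [3] I(SK)(KI(KK(II))I)
  [4] SK(KI(KK(II))I)
  [5] SK(II)

Answer: after 5 steps: SK(II)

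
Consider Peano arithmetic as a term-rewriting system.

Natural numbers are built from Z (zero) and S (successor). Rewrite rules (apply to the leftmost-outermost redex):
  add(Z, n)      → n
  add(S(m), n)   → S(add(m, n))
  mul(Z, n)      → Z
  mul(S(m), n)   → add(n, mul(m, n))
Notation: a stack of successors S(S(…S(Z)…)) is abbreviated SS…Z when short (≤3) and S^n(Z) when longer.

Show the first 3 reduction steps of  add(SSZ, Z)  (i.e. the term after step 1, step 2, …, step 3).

  start: add(SSZ, Z)
  →1  S(add(SZ, Z))
  →2  S(S(add(Z, Z)))
  →3  SSZ

Answer: after 3 steps: SSZ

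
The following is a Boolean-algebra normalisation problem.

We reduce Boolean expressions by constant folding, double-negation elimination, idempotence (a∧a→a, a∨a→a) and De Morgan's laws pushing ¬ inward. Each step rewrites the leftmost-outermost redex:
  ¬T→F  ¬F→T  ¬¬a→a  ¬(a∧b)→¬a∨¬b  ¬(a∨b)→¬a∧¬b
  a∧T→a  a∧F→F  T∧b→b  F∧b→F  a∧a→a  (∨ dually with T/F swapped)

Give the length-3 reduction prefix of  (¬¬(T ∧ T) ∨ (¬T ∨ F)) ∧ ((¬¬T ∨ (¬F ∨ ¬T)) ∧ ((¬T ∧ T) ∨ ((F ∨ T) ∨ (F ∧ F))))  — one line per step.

  start: (¬¬(T ∧ T) ∨ (¬T ∨ F)) ∧ ((¬¬T ∨ (¬F ∨ ¬T)) ∧ ((¬T ∧ T) ∨ ((F ∨ T) ∨ (F ∧ F))))
  →1  ((T ∧ T) ∨ (¬T ∨ F)) ∧ ((¬¬T ∨ (¬F ∨ ¬T)) ∧ ((¬T ∧ T) ∨ ((F ∨ T) ∨ (F ∧ F))))
  →2  (T ∨ (¬T ∨ F)) ∧ ((¬¬T ∨ (¬F ∨ ¬T)) ∧ ((¬T ∧ T) ∨ ((F ∨ T) ∨ (F ∧ F))))
  →3  T ∧ ((¬¬T ∨ (¬F ∨ ¬T)) ∧ ((¬T ∧ T) ∨ ((F ∨ T) ∨ (F ∧ F))))

Answer: after 3 steps: T ∧ ((¬¬T ∨ (¬F ∨ ¬T)) ∧ ((¬T ∧ T) ∨ ((F ∨ T) ∨ (F ∧ F))))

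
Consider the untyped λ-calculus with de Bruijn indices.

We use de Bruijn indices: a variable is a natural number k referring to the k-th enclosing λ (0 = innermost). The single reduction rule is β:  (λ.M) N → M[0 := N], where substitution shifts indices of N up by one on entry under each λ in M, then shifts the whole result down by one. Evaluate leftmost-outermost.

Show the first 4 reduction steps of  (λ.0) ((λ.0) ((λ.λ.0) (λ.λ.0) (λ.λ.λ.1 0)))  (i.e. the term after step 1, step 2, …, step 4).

  start: (λ.0) ((λ.0) ((λ.λ.0) (λ.λ.0) (λ.λ.λ.1 0)))
  [1] (λ.0) ((λ.λ.0) (λ.λ.0) (λ.λ.λ.1 0))
  [2] (λ.λ.0) (λ.λ.0) (λ.λ.λ.1 0)
  [3] (λ.0) (λ.λ.λ.1 0)
  [4] λ.λ.λ.1 0

Answer: after 4 steps: λ.λ.λ.1 0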